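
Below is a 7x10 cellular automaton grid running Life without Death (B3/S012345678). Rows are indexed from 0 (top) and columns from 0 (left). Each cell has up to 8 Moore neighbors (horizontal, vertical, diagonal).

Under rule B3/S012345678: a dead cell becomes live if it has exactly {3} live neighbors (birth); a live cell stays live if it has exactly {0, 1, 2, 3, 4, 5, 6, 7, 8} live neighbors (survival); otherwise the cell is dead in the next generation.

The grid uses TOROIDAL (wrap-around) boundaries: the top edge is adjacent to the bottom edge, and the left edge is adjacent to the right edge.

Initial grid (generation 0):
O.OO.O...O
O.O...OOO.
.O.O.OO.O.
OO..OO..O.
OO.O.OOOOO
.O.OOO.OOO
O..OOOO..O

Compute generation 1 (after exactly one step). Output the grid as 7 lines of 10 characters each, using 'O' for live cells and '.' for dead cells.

Answer: O.OO.O...O
O.O...OOO.
.O.O.OO.O.
OO.OOO..O.
OO.O.OOOOO
.O.OOO.OOO
O..OOOOO.O

Derivation:
Simulating step by step:
Generation 0 (given above): 41 live cells
Generation 1: 43 live cells
(generation 1 grid is the final answer)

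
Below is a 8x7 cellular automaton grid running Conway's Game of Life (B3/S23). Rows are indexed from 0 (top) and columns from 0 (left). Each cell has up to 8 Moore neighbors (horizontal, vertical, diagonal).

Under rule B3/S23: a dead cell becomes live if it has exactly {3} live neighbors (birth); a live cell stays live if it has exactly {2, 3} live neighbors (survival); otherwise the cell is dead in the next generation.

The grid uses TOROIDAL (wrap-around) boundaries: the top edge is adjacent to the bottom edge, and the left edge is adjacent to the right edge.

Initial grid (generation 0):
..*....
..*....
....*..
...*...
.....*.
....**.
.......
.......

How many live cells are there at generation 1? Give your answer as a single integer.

Simulating step by step:
Generation 0 (given above): 7 live cells
Generation 1: 6 live cells
.......
...*...
...*...
....*..
.....*.
....**.
.......
.......
Population at generation 1: 6

Answer: 6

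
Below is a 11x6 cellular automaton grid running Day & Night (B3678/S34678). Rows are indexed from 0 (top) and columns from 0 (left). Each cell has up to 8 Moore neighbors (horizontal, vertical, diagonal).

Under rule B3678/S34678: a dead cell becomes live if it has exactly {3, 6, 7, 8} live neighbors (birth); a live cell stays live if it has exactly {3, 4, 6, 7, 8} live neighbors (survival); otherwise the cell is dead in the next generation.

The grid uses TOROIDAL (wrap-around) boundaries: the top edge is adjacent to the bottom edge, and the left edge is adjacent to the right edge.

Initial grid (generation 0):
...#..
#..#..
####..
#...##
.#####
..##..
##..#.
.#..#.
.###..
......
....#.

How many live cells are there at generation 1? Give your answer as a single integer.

Answer: 20

Derivation:
Simulating step by step:
Generation 0 (given above): 26 live cells
Generation 1: 20 live cells
....#.
...##.
####..
.###..
.##..#
......
.#...#
.#...#
..#...
..##..
......
Population at generation 1: 20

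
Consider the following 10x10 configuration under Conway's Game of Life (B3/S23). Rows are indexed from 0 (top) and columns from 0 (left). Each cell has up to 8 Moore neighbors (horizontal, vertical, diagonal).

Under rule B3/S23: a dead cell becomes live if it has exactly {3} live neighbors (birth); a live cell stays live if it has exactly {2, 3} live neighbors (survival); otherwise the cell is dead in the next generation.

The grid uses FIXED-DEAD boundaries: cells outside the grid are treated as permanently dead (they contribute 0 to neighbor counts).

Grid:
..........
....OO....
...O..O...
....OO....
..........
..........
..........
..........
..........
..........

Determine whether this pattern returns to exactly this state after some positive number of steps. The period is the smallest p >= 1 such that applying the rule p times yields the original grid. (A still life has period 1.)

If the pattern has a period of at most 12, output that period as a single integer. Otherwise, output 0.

Answer: 1

Derivation:
Simulating and comparing each generation to the original:
Gen 0 (original, given above): 6 live cells
Gen 1: 6 live cells, MATCHES original -> period = 1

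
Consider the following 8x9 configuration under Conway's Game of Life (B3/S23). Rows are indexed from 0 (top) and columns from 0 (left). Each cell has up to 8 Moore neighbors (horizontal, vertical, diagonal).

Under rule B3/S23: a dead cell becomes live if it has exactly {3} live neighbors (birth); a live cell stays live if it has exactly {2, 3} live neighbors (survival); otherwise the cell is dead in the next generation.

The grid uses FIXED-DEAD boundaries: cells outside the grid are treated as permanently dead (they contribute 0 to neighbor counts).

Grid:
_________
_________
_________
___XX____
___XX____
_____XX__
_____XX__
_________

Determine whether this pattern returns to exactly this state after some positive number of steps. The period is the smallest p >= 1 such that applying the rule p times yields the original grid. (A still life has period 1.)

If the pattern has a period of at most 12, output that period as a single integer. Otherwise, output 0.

Simulating and comparing each generation to the original:
Gen 0 (original, given above): 8 live cells
Gen 1: 6 live cells, differs from original
Gen 2: 8 live cells, MATCHES original -> period = 2

Answer: 2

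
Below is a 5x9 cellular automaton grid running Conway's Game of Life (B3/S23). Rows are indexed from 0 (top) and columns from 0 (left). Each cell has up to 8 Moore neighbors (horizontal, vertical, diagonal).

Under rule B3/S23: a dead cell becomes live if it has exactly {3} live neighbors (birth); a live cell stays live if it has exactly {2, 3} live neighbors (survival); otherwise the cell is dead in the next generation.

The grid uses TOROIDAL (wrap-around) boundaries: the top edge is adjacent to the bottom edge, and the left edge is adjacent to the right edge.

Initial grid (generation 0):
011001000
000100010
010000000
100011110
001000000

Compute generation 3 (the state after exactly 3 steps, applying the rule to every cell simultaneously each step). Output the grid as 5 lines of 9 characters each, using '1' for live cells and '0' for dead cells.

Answer: 111000000
111100001
101011010
000100011
000111100

Derivation:
Simulating step by step:
Generation 0 (given above): 12 live cells
Generation 1: 14 live cells
011100000
010000000
000011011
010001100
001110000
Generation 2: 15 live cells
010010000
110110000
100011010
001000110
000011000
Generation 3: 20 live cells
(generation 3 grid is the final answer)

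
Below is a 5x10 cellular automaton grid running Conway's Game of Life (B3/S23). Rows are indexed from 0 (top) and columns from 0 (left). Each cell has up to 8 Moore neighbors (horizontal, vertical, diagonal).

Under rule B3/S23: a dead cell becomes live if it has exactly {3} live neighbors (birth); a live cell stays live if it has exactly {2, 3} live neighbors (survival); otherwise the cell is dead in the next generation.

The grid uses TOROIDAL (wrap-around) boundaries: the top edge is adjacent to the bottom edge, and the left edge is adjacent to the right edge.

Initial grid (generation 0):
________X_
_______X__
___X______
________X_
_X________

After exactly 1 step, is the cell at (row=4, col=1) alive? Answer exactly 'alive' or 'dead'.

Answer: dead

Derivation:
Simulating step by step:
Generation 0 (given above): 5 live cells
Generation 1: 0 live cells
__________
__________
__________
__________
__________

Cell (4,1) at generation 1: 0 -> dead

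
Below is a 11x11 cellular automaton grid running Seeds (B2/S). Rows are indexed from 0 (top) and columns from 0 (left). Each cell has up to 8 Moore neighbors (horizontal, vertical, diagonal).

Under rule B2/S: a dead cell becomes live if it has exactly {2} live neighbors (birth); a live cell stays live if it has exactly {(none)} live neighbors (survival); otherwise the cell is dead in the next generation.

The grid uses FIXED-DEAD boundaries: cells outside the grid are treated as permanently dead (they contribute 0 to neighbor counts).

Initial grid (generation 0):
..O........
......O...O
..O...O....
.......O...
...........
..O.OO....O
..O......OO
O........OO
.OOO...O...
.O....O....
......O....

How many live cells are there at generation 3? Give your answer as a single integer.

Simulating step by step:
Generation 0 (given above): 23 live cells
Generation 1: 24 live cells
...........
.OOO.O.O...
.....O.....
......O....
...OOOO....
.O.........
....OO..O..
...........
......O.OOO
O..O.O.....
.....O.O...
Generation 2: 20 live cells
.O.OO.O....
...........
.O.O...O...
...O...O...
..O....O...
..O....O...
...........
....O.O...O
....OO.O...
..........O
...........
Generation 3: 29 live cells
..O..O.....
OO...OOO...
....O.O.O..
.O..O......
.O.........
.O.O..O.O..
...O.OOO...
...O...O...
...O.....OO
....OOO....
...........
Population at generation 3: 29

Answer: 29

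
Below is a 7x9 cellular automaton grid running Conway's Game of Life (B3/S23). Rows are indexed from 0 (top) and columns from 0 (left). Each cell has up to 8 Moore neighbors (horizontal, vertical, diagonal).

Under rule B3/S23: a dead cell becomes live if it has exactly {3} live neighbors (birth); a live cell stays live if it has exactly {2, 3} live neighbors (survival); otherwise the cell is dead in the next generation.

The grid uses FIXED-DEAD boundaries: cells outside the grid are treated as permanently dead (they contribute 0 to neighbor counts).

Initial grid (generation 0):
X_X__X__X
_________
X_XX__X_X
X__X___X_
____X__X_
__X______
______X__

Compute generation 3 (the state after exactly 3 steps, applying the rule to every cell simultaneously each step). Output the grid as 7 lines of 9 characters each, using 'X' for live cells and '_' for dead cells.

Simulating step by step:
Generation 0 (given above): 16 live cells
Generation 1: 15 live cells
_________
__XX___X_
_XXX___X_
_XXXX_XXX
___X_____
_________
_________
Generation 2: 10 live cells
_________
_X_X_____
_________
_X__X_XXX
___XX__X_
_________
_________
Generation 3: 14 live cells
(generation 3 grid is the final answer)

Answer: _________
_________
__X____X_
___XXXXXX
___XXXXXX
_________
_________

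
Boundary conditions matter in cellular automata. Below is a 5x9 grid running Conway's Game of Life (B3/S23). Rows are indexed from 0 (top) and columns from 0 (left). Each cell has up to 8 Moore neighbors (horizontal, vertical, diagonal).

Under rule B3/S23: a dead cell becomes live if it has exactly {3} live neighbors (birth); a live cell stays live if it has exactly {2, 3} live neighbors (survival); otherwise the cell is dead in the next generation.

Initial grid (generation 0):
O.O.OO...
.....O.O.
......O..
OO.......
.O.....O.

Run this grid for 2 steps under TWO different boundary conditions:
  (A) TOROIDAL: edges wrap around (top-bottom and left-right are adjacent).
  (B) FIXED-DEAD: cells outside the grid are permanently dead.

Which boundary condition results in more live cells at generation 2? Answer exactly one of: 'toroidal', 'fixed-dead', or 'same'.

Under TOROIDAL boundary, generation 2:
O..OOO...
....O.O..
.....O...
OO.......
..O.....O
Population = 11

Under FIXED-DEAD boundary, generation 2:
....O.O..
....O....
.....O...
OO.......
OO.......
Population = 8

Comparison: toroidal=11, fixed-dead=8 -> toroidal

Answer: toroidal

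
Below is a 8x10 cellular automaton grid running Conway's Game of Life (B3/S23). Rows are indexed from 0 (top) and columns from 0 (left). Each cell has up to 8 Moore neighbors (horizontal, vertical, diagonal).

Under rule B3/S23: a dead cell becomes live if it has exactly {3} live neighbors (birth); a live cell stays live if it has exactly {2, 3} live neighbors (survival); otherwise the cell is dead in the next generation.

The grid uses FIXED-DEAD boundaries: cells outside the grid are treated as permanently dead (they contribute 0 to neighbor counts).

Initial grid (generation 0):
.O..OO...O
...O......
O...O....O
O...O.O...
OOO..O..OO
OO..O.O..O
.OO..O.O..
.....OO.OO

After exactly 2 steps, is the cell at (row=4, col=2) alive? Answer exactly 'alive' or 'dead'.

Answer: alive

Derivation:
Simulating step by step:
Generation 0 (given above): 30 live cells
Generation 1: 33 live cells
....O.....
...O.O....
...OOO....
O..OO...OO
..OOO.OOOO
...OO.OO.O
OOO.O..O.O
.....OOOO.
Generation 2: 19 live cells
....O.....
...O.O....
..O..O....
......O..O
..O...O...
.........O
.OO.O....O
.O...OOOO.

Cell (4,2) at generation 2: 1 -> alive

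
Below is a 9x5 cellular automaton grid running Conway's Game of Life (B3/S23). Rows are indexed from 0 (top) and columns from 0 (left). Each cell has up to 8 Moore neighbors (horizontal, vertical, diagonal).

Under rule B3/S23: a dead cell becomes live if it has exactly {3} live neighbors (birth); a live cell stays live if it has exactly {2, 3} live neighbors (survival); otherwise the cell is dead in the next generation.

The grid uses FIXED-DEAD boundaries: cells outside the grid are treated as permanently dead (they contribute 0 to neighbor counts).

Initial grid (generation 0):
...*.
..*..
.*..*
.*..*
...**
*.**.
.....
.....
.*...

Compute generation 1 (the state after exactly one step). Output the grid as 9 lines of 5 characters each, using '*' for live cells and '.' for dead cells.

Simulating step by step:
Generation 0 (given above): 12 live cells
Generation 1: 12 live cells
(generation 1 grid is the final answer)

Answer: .....
..**.
.***.
..*.*
.*..*
..***
.....
.....
.....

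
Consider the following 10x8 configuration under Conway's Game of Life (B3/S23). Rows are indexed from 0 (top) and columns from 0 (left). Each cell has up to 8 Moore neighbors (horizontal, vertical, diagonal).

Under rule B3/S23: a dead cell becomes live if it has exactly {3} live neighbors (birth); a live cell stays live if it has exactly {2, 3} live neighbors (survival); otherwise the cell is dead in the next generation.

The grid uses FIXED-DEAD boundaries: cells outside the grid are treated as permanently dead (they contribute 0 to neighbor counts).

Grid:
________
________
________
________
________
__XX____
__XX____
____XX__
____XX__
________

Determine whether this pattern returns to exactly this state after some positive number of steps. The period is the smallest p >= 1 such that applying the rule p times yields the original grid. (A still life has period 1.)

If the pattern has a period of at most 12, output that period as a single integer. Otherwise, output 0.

Answer: 2

Derivation:
Simulating and comparing each generation to the original:
Gen 0 (original, given above): 8 live cells
Gen 1: 6 live cells, differs from original
Gen 2: 8 live cells, MATCHES original -> period = 2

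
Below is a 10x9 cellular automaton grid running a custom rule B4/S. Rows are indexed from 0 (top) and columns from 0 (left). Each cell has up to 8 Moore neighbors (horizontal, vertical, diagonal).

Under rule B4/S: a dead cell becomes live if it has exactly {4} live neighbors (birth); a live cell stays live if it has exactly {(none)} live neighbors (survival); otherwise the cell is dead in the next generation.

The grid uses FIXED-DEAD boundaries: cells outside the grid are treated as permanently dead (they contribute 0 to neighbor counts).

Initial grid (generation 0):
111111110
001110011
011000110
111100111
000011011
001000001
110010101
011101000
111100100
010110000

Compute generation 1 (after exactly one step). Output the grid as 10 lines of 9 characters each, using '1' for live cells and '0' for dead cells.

Simulating step by step:
Generation 0 (given above): 47 live cells
Generation 1: 8 live cells
(generation 1 grid is the final answer)

Answer: 000000000
000000000
000000000
000001000
011100100
000001000
000100000
000010000
000000000
000000000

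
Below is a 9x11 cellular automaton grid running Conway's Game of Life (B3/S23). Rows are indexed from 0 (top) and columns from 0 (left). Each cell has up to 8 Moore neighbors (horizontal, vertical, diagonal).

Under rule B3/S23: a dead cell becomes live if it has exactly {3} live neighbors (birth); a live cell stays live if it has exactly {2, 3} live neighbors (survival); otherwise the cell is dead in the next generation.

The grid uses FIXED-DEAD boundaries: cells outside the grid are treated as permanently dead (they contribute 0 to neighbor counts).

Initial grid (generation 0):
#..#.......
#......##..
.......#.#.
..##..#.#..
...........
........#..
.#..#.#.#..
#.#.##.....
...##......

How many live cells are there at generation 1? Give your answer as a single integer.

Simulating step by step:
Generation 0 (given above): 22 live cells
Generation 1: 17 live cells
...........
.......##..
......#..#.
.......##..
.......#...
.......#...
.#.##..#...
.##........
...###.....
Population at generation 1: 17

Answer: 17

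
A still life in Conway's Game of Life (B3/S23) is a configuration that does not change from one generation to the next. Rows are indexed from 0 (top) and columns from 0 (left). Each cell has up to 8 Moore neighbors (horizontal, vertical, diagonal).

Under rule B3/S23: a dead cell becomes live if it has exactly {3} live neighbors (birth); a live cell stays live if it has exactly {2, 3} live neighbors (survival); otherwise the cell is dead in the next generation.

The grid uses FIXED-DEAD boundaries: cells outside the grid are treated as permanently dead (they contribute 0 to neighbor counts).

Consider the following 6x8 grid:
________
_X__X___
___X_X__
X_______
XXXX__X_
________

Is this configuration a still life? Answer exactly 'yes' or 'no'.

Answer: no

Derivation:
Compute generation 1 and compare to generation 0 (given above):
Generation 1:
________
____X___
____X___
X__XX___
XXX_____
_XX_____
Cell (1,1) differs: gen0=1 vs gen1=0 -> NOT a still life.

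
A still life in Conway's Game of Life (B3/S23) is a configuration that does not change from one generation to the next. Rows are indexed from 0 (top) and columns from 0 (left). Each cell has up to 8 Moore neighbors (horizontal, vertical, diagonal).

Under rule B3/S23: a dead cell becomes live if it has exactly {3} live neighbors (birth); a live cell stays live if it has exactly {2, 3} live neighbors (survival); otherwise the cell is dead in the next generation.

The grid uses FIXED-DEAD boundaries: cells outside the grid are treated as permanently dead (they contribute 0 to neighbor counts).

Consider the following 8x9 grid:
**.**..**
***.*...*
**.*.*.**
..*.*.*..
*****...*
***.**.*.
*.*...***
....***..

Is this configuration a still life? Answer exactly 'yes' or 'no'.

Compute generation 1 and compare to generation 0 (given above):
Generation 1:
*..**..**
.....**..
*....****
......*.*
*.....**.
....**...
*.*.....*
.....**..
Cell (0,1) differs: gen0=1 vs gen1=0 -> NOT a still life.

Answer: no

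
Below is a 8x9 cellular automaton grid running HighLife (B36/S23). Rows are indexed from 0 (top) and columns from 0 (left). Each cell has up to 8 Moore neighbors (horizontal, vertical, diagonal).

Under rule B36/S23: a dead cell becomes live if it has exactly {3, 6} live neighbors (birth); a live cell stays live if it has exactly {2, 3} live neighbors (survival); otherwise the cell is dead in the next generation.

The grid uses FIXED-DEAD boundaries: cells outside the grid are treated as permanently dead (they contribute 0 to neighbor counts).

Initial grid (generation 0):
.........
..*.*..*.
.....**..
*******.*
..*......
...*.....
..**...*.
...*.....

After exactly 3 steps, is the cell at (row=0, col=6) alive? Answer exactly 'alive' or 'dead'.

Answer: dead

Derivation:
Simulating step by step:
Generation 0 (given above): 19 live cells
Generation 1: 15 live cells
.........
.....**..
.........
.****.**.
.....*...
...*.....
..***....
..**.....
Generation 2: 16 live cells
.........
.........
..***..*.
..*****..
.....**..
..**.....
....*....
..*.*....
Generation 3: 12 live cells
.........
...*.....
..*...*..
..*....*.
......*..
...***...
..*.*....
...*.....

Cell (0,6) at generation 3: 0 -> dead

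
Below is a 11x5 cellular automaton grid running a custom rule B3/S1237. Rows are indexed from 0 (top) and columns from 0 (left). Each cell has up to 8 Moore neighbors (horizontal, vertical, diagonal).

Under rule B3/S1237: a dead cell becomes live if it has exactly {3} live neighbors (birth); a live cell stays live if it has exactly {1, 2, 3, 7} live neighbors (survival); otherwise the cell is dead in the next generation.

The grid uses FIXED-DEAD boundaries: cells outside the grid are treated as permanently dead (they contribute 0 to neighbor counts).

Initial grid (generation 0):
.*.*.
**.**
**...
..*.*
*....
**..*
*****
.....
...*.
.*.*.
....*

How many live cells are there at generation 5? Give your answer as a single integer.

Answer: 19

Derivation:
Simulating step by step:
Generation 0 (given above): 23 live cells
Generation 1: 25 live cells
**.**
...**
*...*
*.*..
*..*.
....*
*.***
.*..*
..**.
..***
....*
Generation 2: 30 live cells
*****
***..
**..*
*.**.
**.*.
.**.*
***.*
.*..*
.*...
..*.*
....*
Generation 3: 23 live cells
*..**
.*..*
....*
...**
*...*
....*
*...*
...**
.***.
..***
...**
Generation 4: 18 live cells
*..**
.*..*
....*
...**
....*
...**
....*
.*..*
.*...
.*...
..*.*
Generation 5: 19 live cells
*..**
.*..*
....*
...**
.....
...**
....*
.*..*
***..
.**..
..*..
Population at generation 5: 19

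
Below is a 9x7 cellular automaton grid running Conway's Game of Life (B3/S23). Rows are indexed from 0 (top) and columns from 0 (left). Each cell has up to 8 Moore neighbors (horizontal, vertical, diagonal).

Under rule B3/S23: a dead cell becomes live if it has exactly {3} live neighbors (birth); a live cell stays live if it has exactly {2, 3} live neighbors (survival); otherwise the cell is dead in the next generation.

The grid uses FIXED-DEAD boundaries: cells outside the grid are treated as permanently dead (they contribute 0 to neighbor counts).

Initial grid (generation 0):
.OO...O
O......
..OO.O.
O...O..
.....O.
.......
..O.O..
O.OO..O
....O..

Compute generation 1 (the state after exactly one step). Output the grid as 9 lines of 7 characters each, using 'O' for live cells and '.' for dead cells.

Simulating step by step:
Generation 0 (given above): 17 live cells
Generation 1: 15 live cells
(generation 1 grid is the final answer)

Answer: .O.....
...O...
.O.OO..
...OOO.
.......
.......
.OO....
.OO.OO.
...O...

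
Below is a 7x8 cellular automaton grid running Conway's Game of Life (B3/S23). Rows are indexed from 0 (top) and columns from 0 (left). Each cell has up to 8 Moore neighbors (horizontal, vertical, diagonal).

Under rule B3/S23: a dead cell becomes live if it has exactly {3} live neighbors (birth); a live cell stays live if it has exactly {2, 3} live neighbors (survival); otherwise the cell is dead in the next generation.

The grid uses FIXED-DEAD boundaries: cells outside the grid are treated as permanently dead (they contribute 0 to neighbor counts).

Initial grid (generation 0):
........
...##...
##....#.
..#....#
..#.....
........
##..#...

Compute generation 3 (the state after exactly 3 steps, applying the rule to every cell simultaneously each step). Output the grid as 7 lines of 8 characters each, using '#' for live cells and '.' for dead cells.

Answer: ........
.###....
........
.#.#....
..#.....
........
........

Derivation:
Simulating step by step:
Generation 0 (given above): 11 live cells
Generation 1: 5 live cells
........
........
.###....
..#.....
........
.#......
........
Generation 2: 7 live cells
........
..#.....
.###....
.###....
........
........
........
Generation 3: 6 live cells
(generation 3 grid is the final answer)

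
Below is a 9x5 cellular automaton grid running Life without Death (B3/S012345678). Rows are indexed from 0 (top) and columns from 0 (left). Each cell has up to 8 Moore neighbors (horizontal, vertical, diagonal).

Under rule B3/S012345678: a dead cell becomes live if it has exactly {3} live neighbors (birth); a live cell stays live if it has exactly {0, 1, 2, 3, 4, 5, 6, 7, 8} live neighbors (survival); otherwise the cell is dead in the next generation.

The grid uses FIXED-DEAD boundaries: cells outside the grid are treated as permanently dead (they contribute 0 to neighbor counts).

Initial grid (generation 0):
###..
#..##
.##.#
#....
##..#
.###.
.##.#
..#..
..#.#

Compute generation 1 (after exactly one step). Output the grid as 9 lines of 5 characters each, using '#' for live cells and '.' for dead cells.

Simulating step by step:
Generation 0 (given above): 22 live cells
Generation 1: 29 live cells
(generation 1 grid is the final answer)

Answer: ####.
#..##
###.#
#.##.
##.##
.####
.##.#
..#..
..###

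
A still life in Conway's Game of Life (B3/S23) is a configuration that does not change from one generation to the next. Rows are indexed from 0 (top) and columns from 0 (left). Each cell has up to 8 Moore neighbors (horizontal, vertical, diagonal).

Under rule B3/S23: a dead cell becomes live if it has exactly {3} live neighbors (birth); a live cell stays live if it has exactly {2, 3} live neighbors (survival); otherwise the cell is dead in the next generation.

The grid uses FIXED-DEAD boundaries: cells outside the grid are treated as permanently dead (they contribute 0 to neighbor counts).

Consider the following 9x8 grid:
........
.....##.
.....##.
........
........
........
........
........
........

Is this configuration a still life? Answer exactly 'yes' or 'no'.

Compute generation 1 and compare to generation 0 (given above):
Generation 1:
........
.....##.
.....##.
........
........
........
........
........
........
The grids are IDENTICAL -> still life.

Answer: yes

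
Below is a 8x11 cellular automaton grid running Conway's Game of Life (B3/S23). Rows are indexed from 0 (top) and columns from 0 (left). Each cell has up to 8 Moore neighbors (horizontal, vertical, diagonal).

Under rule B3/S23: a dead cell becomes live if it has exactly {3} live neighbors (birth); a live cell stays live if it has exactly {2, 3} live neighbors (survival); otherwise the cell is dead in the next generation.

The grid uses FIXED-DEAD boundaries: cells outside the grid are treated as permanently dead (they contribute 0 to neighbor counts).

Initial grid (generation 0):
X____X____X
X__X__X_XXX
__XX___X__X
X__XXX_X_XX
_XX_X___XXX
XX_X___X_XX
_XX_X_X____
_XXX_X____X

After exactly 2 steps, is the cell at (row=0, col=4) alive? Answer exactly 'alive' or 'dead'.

Simulating step by step:
Generation 0 (given above): 41 live cells
Generation 1: 33 live cells
__________X
_XXXX_XXX_X
_XX__X_X___
_____XXX___
_____XXX___
X___XX_X__X
____XXX__XX
_X_XXX_____
Generation 2: 24 live cells
__XX___X_X_
_X_XXXXXXX_
_X_________
____X___X__
________X__
_______XXXX
_________XX
___X__X____

Cell (0,4) at generation 2: 0 -> dead

Answer: dead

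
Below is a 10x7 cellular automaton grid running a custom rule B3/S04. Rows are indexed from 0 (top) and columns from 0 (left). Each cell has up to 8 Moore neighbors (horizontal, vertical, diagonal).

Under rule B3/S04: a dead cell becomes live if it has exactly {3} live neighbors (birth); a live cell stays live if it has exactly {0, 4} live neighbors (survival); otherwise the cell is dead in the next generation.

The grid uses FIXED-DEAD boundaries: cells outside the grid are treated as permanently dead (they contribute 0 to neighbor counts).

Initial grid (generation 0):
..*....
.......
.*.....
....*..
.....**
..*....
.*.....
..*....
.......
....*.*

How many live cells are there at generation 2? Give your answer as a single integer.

Answer: 6

Derivation:
Simulating step by step:
Generation 0 (given above): 10 live cells
Generation 1: 6 live cells
..*....
.......
.*.....
.....*.
.......
.......
..*....
.......
.......
....*.*
Generation 2: 6 live cells
..*....
.......
.*.....
.....*.
.......
.......
..*....
.......
.......
....*.*
Population at generation 2: 6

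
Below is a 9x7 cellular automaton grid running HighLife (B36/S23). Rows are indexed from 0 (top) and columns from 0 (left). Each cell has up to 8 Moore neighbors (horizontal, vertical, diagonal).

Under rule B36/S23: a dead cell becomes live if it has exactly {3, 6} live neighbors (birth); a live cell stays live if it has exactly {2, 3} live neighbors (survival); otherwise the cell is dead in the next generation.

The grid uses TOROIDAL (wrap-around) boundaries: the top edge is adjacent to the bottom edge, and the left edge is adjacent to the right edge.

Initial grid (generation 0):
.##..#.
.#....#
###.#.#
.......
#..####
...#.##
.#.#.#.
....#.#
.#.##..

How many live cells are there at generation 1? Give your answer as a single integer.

Answer: 23

Derivation:
Simulating step by step:
Generation 0 (given above): 26 live cells
Generation 1: 23 live cells
.#.###.
#..#..#
.##..##
..#....
#..#...
...#...
#.##...
#......
##.##..
Population at generation 1: 23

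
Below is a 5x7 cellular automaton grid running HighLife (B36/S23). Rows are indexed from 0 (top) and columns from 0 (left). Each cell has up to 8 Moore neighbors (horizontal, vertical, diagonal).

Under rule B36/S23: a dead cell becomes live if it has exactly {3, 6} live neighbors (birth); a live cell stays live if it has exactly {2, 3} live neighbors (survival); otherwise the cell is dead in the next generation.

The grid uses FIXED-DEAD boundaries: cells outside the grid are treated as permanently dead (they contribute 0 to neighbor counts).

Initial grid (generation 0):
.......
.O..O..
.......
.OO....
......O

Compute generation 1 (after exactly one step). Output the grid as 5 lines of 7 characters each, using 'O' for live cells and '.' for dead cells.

Answer: .......
.......
.OO....
.......
.......

Derivation:
Simulating step by step:
Generation 0 (given above): 5 live cells
Generation 1: 2 live cells
(generation 1 grid is the final answer)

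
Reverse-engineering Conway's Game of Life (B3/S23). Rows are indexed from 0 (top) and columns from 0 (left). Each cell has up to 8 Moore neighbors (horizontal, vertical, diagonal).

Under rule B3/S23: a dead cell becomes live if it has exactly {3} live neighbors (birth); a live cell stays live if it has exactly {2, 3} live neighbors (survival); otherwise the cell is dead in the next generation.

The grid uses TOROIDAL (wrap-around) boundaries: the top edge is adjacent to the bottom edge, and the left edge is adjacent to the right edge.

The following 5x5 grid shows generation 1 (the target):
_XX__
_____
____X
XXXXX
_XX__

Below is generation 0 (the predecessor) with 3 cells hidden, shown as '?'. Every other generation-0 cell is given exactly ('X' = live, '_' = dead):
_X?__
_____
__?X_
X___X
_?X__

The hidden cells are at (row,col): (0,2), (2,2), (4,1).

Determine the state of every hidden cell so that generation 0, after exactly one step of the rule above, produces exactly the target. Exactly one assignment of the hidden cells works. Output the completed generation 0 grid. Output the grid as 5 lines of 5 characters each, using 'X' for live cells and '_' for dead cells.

Hidden generation-0 cells (in order): (0,2), (2,2), (4,1).
A hidden cell only influences target cells in its own 3x3 neighborhood. Try each of the 2^3 = 8 assignments, step the completed generation 0 forward once under B3/S23, and compare with the target:
  (0,2)=_ (2,2)=_ (4,1)=_ -> step gives (0,1)='_' but target has 'X' -> reject
  (0,2)=_ (2,2)=_ (4,1)=X -> step reproduces the target at every cell -> ACCEPT
  (0,2)=_ (2,2)=X (4,1)=_ -> step gives (0,1)='_' but target has 'X' -> reject
  (0,2)=_ (2,2)=X (4,1)=X -> step gives (1,2)='X' but target has '_' -> reject
  (0,2)=X (2,2)=_ (4,1)=_ -> step gives (1,2)='X' but target has '_' -> reject
  (0,2)=X (2,2)=_ (4,1)=X -> step gives (1,2)='X' but target has '_' -> reject
  (0,2)=X (2,2)=X (4,1)=_ -> step gives (1,1)='X' but target has '_' -> reject
  (0,2)=X (2,2)=X (4,1)=X -> step gives (1,1)='X' but target has '_' -> reject
Unique solution: (0,2)=dead, (2,2)=dead, (4,1)=live.
Check: live-neighbor counts of every cell in the completed generation 0:
22310
11211
21113
23332
43222
Applying B3/S23 to generation 0 with these counts gives:
_XX__
_____
____X
XXXXX
_XX__
which matches the target exactly.

Answer: _X___
_____
___X_
X___X
_XX__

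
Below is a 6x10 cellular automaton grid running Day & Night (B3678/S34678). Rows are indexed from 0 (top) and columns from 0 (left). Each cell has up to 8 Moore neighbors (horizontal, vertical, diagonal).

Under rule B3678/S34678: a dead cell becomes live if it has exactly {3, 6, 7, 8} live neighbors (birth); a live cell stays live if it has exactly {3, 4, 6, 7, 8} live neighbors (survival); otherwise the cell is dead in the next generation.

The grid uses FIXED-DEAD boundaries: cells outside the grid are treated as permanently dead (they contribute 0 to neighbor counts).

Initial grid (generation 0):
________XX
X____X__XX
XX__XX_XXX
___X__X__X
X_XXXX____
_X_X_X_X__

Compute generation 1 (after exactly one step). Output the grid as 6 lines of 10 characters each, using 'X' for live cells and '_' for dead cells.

Answer: ________XX
_X__X_X_X_
____XX_X_X
X__XX_XX__
_XXX_X____
___X__X___

Derivation:
Simulating step by step:
Generation 0 (given above): 25 live cells
Generation 1: 21 live cells
(generation 1 grid is the final answer)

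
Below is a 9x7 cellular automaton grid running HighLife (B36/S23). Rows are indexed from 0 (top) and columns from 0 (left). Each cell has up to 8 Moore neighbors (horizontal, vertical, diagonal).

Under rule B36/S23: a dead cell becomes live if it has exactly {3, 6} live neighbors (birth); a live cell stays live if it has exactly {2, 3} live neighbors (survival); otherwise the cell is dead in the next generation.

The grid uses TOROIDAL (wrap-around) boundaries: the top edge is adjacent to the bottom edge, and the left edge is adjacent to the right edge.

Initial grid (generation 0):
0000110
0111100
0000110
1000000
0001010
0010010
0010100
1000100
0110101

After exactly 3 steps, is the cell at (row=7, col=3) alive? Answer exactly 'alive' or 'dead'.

Answer: alive

Derivation:
Simulating step by step:
Generation 0 (given above): 21 live cells
Generation 1: 23 live cells
1001000
0010000
0110110
0000011
0000101
0010010
0100110
1010100
1100101
Generation 2: 30 live cells
1011001
0010100
0111111
1001001
0000101
0001001
0110111
0010100
0010111
Generation 3: 27 live cells
1010001
0000000
0100001
0100010
0001101
0011011
1110101
1011000
1011101

Cell (7,3) at generation 3: 1 -> alive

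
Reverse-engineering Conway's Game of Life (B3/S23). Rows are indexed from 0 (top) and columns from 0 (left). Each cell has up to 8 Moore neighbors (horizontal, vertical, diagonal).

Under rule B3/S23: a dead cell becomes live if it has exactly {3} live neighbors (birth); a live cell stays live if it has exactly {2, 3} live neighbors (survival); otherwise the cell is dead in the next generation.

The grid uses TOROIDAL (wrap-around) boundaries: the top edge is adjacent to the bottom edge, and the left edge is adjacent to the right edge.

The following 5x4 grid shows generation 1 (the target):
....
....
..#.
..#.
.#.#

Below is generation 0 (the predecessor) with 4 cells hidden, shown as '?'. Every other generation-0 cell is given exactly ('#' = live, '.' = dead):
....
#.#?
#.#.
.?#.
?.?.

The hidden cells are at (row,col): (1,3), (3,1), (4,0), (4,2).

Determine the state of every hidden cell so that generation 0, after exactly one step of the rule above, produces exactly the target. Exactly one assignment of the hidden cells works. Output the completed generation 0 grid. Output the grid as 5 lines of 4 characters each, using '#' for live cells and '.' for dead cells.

Answer: ....
#.#.
#.#.
..#.
#.#.

Derivation:
Hidden generation-0 cells (in order): (1,3), (3,1), (4,0), (4,2).
A hidden cell only influences target cells in its own 3x3 neighborhood. Try each of the 2^4 = 16 assignments, step the completed generation 0 forward once under B3/S23, and compare with the target:
  (1,3)=. (3,1)=. (4,0)=. (4,2)=. -> step gives (3,1)='#' but target has '.' -> reject
  (1,3)=. (3,1)=. (4,0)=. (4,2)=# -> step gives (0,1)='#' but target has '.' -> reject
  (1,3)=. (3,1)=. (4,0)=# (4,2)=. -> step gives (0,1)='#' but target has '.' -> reject
  (1,3)=. (3,1)=. (4,0)=# (4,2)=# -> step reproduces the target at every cell -> ACCEPT
  (1,3)=. (3,1)=# (4,0)=. (4,2)=. -> step gives (2,0)='#' but target has '.' -> reject
  (1,3)=. (3,1)=# (4,0)=. (4,2)=# -> step gives (0,1)='#' but target has '.' -> reject
  (1,3)=. (3,1)=# (4,0)=# (4,2)=. -> step gives (0,1)='#' but target has '.' -> reject
  (1,3)=. (3,1)=# (4,0)=# (4,2)=# -> step gives (2,0)='#' but target has '.' -> reject
  (1,3)=# (3,1)=. (4,0)=. (4,2)=. -> step gives (0,3)='#' but target has '.' -> reject
  (1,3)=# (3,1)=. (4,0)=. (4,2)=# -> step gives (0,1)='#' but target has '.' -> reject
  (1,3)=# (3,1)=. (4,0)=# (4,2)=. -> step gives (0,0)='#' but target has '.' -> reject
  (1,3)=# (3,1)=. (4,0)=# (4,2)=# -> step gives (0,0)='#' but target has '.' -> reject
  (1,3)=# (3,1)=# (4,0)=. (4,2)=. -> step gives (0,3)='#' but target has '.' -> reject
  (1,3)=# (3,1)=# (4,0)=. (4,2)=# -> step gives (0,1)='#' but target has '.' -> reject
  (1,3)=# (3,1)=# (4,0)=# (4,2)=. -> step gives (0,0)='#' but target has '.' -> reject
  (1,3)=# (3,1)=# (4,0)=# (4,2)=# -> step gives (0,0)='#' but target has '.' -> reject
Unique solution: (1,3)=dead, (3,1)=dead, (4,0)=live, (4,2)=live.
Check: live-neighbor counts of every cell in the completed generation 0:
2424
1414
1525
2525
0313
Applying B3/S23 to generation 0 with these counts gives:
....
....
..#.
..#.
.#.#
which matches the target exactly.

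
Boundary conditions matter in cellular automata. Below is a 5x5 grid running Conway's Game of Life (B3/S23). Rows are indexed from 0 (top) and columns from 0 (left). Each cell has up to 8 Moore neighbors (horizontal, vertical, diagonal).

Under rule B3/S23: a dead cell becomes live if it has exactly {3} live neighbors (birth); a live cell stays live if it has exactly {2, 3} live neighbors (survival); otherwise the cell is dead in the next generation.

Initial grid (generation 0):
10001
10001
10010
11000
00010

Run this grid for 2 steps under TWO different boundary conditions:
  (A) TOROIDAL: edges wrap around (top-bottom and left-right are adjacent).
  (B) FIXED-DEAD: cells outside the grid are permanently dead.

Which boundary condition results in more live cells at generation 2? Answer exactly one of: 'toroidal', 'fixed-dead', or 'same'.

Answer: toroidal

Derivation:
Under TOROIDAL boundary, generation 2:
11001
00101
10000
11100
00001
Population = 10

Under FIXED-DEAD boundary, generation 2:
00000
11000
00010
11000
01000
Population = 6

Comparison: toroidal=10, fixed-dead=6 -> toroidal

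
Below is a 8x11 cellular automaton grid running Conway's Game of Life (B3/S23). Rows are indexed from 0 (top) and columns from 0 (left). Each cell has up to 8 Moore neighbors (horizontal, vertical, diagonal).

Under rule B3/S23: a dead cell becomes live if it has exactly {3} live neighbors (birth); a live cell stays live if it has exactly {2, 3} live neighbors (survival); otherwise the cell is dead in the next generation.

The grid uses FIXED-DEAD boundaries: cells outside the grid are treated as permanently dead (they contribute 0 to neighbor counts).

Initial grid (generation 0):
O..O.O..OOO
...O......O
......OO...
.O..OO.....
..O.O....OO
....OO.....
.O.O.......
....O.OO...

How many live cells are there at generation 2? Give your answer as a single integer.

Answer: 20

Derivation:
Simulating step by step:
Generation 0 (given above): 24 live cells
Generation 1: 20 live cells
....O....OO
....O.OOO.O
....OOO....
...OOOO....
...........
..O.OO.....
...O..O....
...........
Generation 2: 20 live cells
.....O.OOOO
...OO.OOO.O
...........
...O..O....
......O....
...OOO.....
...OOO.....
...........
Population at generation 2: 20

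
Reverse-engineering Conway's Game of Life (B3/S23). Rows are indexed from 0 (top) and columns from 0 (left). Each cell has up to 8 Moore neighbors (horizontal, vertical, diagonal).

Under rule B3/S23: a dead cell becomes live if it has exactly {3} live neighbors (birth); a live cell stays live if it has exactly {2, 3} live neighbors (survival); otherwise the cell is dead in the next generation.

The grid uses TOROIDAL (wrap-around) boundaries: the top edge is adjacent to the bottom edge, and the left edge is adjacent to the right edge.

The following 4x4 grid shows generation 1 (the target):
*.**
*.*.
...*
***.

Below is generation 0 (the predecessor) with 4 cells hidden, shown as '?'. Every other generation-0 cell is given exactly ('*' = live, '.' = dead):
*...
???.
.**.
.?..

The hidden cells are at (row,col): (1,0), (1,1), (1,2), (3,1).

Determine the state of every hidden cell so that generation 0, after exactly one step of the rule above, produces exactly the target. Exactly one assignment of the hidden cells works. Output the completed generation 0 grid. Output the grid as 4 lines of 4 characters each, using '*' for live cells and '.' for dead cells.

Hidden generation-0 cells (in order): (1,0), (1,1), (1,2), (3,1).
A hidden cell only influences target cells in its own 3x3 neighborhood. Try each of the 2^4 = 16 assignments, step the completed generation 0 forward once under B3/S23, and compare with the target:
  (1,0)=. (1,1)=. (1,2)=. (3,1)=. -> step gives (0,0)='.' but target has '*' -> reject
  (1,0)=. (1,1)=. (1,2)=. (3,1)=* -> step gives (0,0)='.' but target has '*' -> reject
  (1,0)=. (1,1)=. (1,2)=* (3,1)=. -> step gives (0,0)='.' but target has '*' -> reject
  (1,0)=. (1,1)=. (1,2)=* (3,1)=* -> step gives (0,0)='.' but target has '*' -> reject
  (1,0)=. (1,1)=* (1,2)=. (3,1)=. -> step gives (0,0)='.' but target has '*' -> reject
  (1,0)=. (1,1)=* (1,2)=. (3,1)=* -> step gives (0,1)='*' but target has '.' -> reject
  (1,0)=. (1,1)=* (1,2)=* (3,1)=. -> step gives (0,0)='.' but target has '*' -> reject
  (1,0)=. (1,1)=* (1,2)=* (3,1)=* -> step gives (0,3)='.' but target has '*' -> reject
  (1,0)=* (1,1)=. (1,2)=. (3,1)=. -> step gives (0,0)='.' but target has '*' -> reject
  (1,0)=* (1,1)=. (1,2)=. (3,1)=* -> step gives (0,1)='*' but target has '.' -> reject
  (1,0)=* (1,1)=. (1,2)=* (3,1)=. -> step gives (0,0)='.' but target has '*' -> reject
  (1,0)=* (1,1)=. (1,2)=* (3,1)=* -> step gives (0,2)='.' but target has '*' -> reject
  (1,0)=* (1,1)=* (1,2)=. (3,1)=. -> step gives (0,1)='*' but target has '.' -> reject
  (1,0)=* (1,1)=* (1,2)=. (3,1)=* -> step gives (0,2)='.' but target has '*' -> reject
  (1,0)=* (1,1)=* (1,2)=* (3,1)=. -> step gives (0,2)='.' but target has '*' -> reject
  (1,0)=* (1,1)=* (1,2)=* (3,1)=* -> step reproduces the target at every cell -> ACCEPT
Unique solution: (1,0)=live, (1,1)=live, (1,2)=live, (3,1)=live.
Check: live-neighbor counts of every cell in the completed generation 0:
3533
3534
4543
3332
Applying B3/S23 to generation 0 with these counts gives:
*.**
*.*.
...*
***.
which matches the target exactly.

Answer: *...
***.
.**.
.*..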